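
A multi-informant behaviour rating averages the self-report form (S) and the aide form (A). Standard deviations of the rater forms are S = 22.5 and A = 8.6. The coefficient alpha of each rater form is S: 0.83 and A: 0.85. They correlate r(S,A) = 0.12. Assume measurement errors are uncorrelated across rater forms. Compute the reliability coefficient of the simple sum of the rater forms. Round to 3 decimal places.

Var(S+A) = 22.5² + 8.6² + 2·[22.5·8.6·0.12] = 580.21 + 46.44 = 626.65.
With uncorrelated errors the cross-covariances are all true-score covariance, so they carry over unchanged; only the diagonal terms shrink to ρᵢσᵢ².
True-score variance = [22.5²·0.83 + 8.6²·0.85] + 46.44 = 483.053 + 46.44 = 529.494.
Reliability = 529.494 / 626.65 = 0.845.

0.845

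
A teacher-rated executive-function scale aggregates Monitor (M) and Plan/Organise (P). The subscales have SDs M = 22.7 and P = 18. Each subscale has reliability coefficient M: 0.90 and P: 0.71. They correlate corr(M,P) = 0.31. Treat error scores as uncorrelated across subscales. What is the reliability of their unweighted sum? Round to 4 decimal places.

0.8668

Var(M+P) = 22.7² + 18² + 2·[22.7·18·0.31] = 839.29 + 253.332 = 1092.62.
Under uncorrelated errors the observed covariances equal the true-score covariances, so only the own-variance terms attenuate.
True-score variance = [22.7²·0.90 + 18²·0.71] + 253.332 = 693.801 + 253.332 = 947.133.
Reliability = 947.133 / 1092.62 = 0.8668.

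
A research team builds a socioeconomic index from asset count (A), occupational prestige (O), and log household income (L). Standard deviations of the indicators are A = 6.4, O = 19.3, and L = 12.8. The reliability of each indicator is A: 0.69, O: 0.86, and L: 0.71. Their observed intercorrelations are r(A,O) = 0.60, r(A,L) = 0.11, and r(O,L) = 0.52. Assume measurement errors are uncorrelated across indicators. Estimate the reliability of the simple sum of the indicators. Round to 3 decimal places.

0.888

Var(A+O+L) = 6.4² + 19.3² + 12.8² + 2·[6.4·19.3·0.60 + 6.4·12.8·0.11 + 19.3·12.8·0.52] = 577.29 + 423.168 = 1000.46.
Because errors are independent across components, Cov(Tᵢ,Tⱼ) = Cov(Xᵢ,Xⱼ); the off-diagonal part of the true-score variance is the same as above.
True-score variance = [6.4²·0.69 + 19.3²·0.86 + 12.8²·0.71] + 423.168 = 464.93 + 423.168 = 888.098.
Reliability = 888.098 / 1000.46 = 0.888.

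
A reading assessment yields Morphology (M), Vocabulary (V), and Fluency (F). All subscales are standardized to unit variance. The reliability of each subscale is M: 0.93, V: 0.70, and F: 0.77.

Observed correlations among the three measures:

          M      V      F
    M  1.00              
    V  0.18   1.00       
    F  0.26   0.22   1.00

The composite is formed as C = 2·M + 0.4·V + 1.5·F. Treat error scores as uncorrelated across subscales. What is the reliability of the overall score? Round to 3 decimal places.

Var(C) = 2² + 0.4² + 1.5² + 2·[0.8·0.18 + 3·0.26 + 0.6·0.22] = 6.41 + 2.112 = 8.522.
Because errors are independent across components, Cov(Tᵢ,Tⱼ) = Cov(Xᵢ,Xⱼ); the off-diagonal part of the true-score variance is the same as above.
True-score variance = [2²·0.93 + 0.4²·0.70 + 1.5²·0.77] + 2.112 = 5.5645 + 2.112 = 7.6765.
Reliability = 7.6765 / 8.522 = 0.901.

0.901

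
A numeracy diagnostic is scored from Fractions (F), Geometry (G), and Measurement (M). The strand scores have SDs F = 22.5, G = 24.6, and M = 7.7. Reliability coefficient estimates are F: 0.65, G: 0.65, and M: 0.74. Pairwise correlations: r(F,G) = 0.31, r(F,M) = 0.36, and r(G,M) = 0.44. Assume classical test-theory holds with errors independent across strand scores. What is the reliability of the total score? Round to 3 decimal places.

Var(F+G+M) = 22.5² + 24.6² + 7.7² + 2·[22.5·24.6·0.31 + 22.5·7.7·0.36 + 24.6·7.7·0.44] = 1170.7 + 634.6 = 1805.3.
Because errors are independent across components, Cov(Tᵢ,Tⱼ) = Cov(Xᵢ,Xⱼ); the off-diagonal part of the true-score variance is the same as above.
True-score variance = [22.5²·0.65 + 24.6²·0.65 + 7.7²·0.74] + 634.6 = 766.291 + 634.6 = 1400.89.
Reliability = 1400.89 / 1805.3 = 0.776.

0.776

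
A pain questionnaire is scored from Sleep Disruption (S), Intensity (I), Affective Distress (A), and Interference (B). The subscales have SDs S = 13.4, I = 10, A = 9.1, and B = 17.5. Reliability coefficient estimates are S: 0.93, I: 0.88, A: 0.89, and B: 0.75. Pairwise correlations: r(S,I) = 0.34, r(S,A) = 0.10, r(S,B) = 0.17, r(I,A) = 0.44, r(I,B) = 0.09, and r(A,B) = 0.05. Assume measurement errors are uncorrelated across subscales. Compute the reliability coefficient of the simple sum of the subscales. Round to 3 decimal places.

0.889

Var(S+I+A+B) = 13.4² + 10² + 9.1² + 17.5² + 2·[13.4·10·0.34 + 13.4·9.1·0.10 + 13.4·17.5·0.17 + 10·9.1·0.44 + 10·17.5·0.09 + 9.1·17.5·0.05] = 668.62 + 322.743 = 991.363.
Because errors are independent across components, Cov(Tᵢ,Tⱼ) = Cov(Xᵢ,Xⱼ); the off-diagonal part of the true-score variance is the same as above.
True-score variance = [13.4²·0.93 + 10²·0.88 + 9.1²·0.89 + 17.5²·0.75] + 322.743 = 558.379 + 322.743 = 881.122.
Reliability = 881.122 / 991.363 = 0.889.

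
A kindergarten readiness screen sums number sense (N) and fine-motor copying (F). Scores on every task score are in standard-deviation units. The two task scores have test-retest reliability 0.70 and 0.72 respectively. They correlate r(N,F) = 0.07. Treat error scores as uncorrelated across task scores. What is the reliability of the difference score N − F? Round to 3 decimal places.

Var(N−F) = 1 + 1 − 2·0.07 = 2 − 0.14 = 1.86.
With uncorrelated errors the cross-covariances are all true-score covariance, so they carry over unchanged; only the diagonal terms shrink to ρᵢσᵢ².
True-score variance = [0.70 + 0.72] − 0.14 = 1.42 − 0.14 = 1.28.
Reliability = 1.28 / 1.86 = 0.688.

0.688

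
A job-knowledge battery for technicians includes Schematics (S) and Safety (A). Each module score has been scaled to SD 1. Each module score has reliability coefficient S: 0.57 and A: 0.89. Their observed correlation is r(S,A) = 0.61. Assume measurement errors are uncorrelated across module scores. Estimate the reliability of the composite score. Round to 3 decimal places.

0.832

Var(S+A) = 2 + 2·[0.61] = 2 + 1.22 = 3.22.
Under uncorrelated errors the observed covariances equal the true-score covariances, so only the own-variance terms attenuate.
True-score variance = [0.57 + 0.89] + 1.22 = 1.46 + 1.22 = 2.68.
Reliability = 2.68 / 3.22 = 0.832.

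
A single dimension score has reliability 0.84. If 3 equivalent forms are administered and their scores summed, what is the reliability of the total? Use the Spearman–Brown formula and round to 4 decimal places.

0.9403

ρ_k = kρ / (1 + (k−1)ρ) = 3·0.84 / (1 + 2·0.84) = 2.520 / 2.680 = 0.9403.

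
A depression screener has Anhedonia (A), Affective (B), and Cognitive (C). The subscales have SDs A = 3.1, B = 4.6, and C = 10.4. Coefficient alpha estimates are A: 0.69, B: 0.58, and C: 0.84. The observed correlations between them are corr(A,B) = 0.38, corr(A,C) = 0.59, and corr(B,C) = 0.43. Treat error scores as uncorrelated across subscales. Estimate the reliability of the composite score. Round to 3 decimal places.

0.873

Var(A+B+C) = 3.1² + 4.6² + 10.4² + 2·[3.1·4.6·0.38 + 3.1·10.4·0.59 + 4.6·10.4·0.43] = 138.93 + 90.0232 = 228.953.
Because errors are independent across components, Cov(Tᵢ,Tⱼ) = Cov(Xᵢ,Xⱼ); the off-diagonal part of the true-score variance is the same as above.
True-score variance = [3.1²·0.69 + 4.6²·0.58 + 10.4²·0.84] + 90.0232 = 109.758 + 90.0232 = 199.781.
Reliability = 199.781 / 228.953 = 0.873.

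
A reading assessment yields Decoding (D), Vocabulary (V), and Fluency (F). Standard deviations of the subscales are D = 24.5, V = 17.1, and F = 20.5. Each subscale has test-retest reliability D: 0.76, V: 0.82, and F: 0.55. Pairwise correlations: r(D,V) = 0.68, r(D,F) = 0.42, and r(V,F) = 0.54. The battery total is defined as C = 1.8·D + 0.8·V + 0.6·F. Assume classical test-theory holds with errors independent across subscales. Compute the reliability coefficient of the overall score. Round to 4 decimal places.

0.8480

Var(C) = 1.8²·24.5² + 0.8²·17.1² + 0.6²·20.5² + 2·[1.44·24.5·17.1·0.68 + 1.08·24.5·20.5·0.42 + 0.48·17.1·20.5·0.54] = 2283.24 + 1457.84 = 3741.08.
With uncorrelated errors the cross-covariances are all true-score covariance, so they carry over unchanged; only the diagonal terms shrink to ρᵢσᵢ².
True-score variance = [1.8²·24.5²·0.76 + 0.8²·17.1²·0.82 + 0.6²·20.5²·0.55] + 1457.84 = 1714.72 + 1457.84 = 3172.56.
Reliability = 3172.56 / 3741.08 = 0.8480.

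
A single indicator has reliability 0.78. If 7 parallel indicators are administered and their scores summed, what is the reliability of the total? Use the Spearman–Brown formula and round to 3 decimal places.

ρ_k = kρ / (1 + (k−1)ρ) = 7·0.78 / (1 + 6·0.78) = 5.460 / 5.680 = 0.961.

0.961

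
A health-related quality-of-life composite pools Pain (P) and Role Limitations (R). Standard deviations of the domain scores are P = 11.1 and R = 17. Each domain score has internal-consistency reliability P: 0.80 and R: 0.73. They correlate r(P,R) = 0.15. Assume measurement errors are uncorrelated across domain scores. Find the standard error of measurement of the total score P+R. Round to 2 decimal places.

10.13

Var(total) = 412.21 + 56.61 = 468.82.
True-score variance = 309.538 + 56.61 = 366.148, so reliability = 0.7810.
Error variance = 468.82 − 366.148 = 102.672; SEM = √102.672 = 10.13.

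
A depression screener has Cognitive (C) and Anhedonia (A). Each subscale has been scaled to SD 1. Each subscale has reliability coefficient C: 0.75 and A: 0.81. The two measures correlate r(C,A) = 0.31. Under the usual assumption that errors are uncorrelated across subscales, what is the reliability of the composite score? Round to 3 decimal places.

Var(C+A) = 2 + 2·[0.31] = 2 + 0.62 = 2.62.
Under uncorrelated errors the observed covariances equal the true-score covariances, so only the own-variance terms attenuate.
True-score variance = [0.75 + 0.81] + 0.62 = 1.56 + 0.62 = 2.18.
Reliability = 2.18 / 2.62 = 0.832.

0.832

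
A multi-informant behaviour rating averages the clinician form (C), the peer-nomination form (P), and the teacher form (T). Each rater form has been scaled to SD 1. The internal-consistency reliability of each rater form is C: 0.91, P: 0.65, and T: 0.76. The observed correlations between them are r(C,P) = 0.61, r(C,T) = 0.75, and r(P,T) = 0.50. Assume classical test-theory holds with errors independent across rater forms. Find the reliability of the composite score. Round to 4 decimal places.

Var(C+P+T) = 3 + 2·[0.61 + 0.75 + 0.50] = 3 + 3.72 = 6.72.
Because errors are independent across components, Cov(Tᵢ,Tⱼ) = Cov(Xᵢ,Xⱼ); the off-diagonal part of the true-score variance is the same as above.
True-score variance = [0.91 + 0.65 + 0.76] + 3.72 = 2.32 + 3.72 = 6.04.
Reliability = 6.04 / 6.72 = 0.8988.

0.8988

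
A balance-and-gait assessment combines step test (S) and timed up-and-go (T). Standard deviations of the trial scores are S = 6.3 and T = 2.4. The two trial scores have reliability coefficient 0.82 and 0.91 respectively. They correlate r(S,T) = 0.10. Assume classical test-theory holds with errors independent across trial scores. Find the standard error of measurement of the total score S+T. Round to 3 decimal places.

Var(total) = 45.45 + 3.024 = 48.474.
True-score variance = 37.7874 + 3.024 = 40.8114, so reliability = 0.8419.
Error variance = 48.474 − 40.8114 = 7.6626; SEM = √7.6626 = 2.768.

2.768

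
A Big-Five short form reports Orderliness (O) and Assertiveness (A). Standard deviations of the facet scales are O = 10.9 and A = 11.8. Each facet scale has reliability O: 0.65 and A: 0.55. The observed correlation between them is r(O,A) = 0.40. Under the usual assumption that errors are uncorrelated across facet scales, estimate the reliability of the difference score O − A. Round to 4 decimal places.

Var(O−A) = 10.9² + 11.8² − 2·10.9·11.8·0.40 = 258.05 − 102.896 = 155.154.
With uncorrelated errors the cross-covariances are all true-score covariance, so they carry over unchanged; only the diagonal terms shrink to ρᵢσᵢ².
True-score variance = [10.9²·0.65 + 11.8²·0.55] − 102.896 = 153.809 − 102.896 = 50.9125.
Reliability = 50.9125 / 155.154 = 0.3281.

0.3281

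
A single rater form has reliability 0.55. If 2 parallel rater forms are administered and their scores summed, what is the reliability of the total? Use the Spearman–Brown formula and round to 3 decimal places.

ρ_k = kρ / (1 + (k−1)ρ) = 2·0.55 / (1 + 1·0.55) = 1.100 / 1.550 = 0.710.

0.710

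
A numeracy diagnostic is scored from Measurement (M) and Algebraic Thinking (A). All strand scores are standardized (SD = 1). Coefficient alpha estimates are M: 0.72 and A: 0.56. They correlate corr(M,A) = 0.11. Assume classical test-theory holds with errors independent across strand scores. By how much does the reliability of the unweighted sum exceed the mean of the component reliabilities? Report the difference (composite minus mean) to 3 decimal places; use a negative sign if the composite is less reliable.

0.036

Var(sum) = 2 + 0.22 = 2.22; true-score variance = 1.28 + 0.22 = 1.5; composite reliability = 0.6757.
Mean component reliability = 0.6400.
Difference = 0.6757 − 0.6400 = 0.036.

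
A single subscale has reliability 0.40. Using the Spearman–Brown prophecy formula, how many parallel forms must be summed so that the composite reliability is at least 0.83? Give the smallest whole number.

k ≥ ρ*(1−ρ₁)/(ρ₁(1−ρ*)) = 0.83·0.60 / (0.40·0.17) = 7.324.
Smallest integer k = 8.

8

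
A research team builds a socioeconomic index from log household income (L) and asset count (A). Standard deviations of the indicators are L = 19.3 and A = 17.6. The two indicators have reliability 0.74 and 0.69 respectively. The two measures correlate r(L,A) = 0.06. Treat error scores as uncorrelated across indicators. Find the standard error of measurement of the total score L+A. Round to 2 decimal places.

13.89

Var(total) = 682.25 + 40.7616 = 723.012.
True-score variance = 489.377 + 40.7616 = 530.139, so reliability = 0.7332.
Error variance = 723.012 − 530.139 = 192.873; SEM = √192.873 = 13.89.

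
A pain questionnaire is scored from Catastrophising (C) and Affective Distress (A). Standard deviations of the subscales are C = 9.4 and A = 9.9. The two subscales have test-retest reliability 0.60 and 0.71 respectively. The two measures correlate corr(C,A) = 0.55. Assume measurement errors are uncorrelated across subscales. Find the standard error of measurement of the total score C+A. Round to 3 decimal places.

7.985

Var(total) = 186.37 + 102.366 = 288.736.
True-score variance = 122.603 + 102.366 = 224.969, so reliability = 0.7792.
Error variance = 288.736 − 224.969 = 63.7669; SEM = √63.7669 = 7.985.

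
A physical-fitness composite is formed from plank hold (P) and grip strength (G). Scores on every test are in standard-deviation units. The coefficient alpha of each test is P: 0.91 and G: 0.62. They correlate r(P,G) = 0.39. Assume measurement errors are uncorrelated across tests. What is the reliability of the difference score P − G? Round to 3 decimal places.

Var(P−G) = 1 + 1 − 2·0.39 = 2 − 0.78 = 1.22.
Because errors are independent across components, Cov(Tᵢ,Tⱼ) = Cov(Xᵢ,Xⱼ); the off-diagonal part of the true-score variance is the same as above.
True-score variance = [0.91 + 0.62] − 0.78 = 1.53 − 0.78 = 0.75.
Reliability = 0.75 / 1.22 = 0.615.

0.615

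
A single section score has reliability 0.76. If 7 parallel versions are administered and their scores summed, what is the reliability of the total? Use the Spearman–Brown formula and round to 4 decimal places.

0.9568

ρ_k = kρ / (1 + (k−1)ρ) = 7·0.76 / (1 + 6·0.76) = 5.320 / 5.560 = 0.9568.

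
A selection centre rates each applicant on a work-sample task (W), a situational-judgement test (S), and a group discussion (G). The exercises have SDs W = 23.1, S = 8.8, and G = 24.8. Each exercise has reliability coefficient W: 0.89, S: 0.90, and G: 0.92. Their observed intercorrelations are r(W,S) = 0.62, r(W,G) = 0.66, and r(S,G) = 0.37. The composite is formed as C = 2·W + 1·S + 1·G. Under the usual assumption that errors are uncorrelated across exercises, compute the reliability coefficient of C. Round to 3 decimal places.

0.942

Var(C) = 2²·23.1² + 8.8² + 24.8² + 2·[2·23.1·8.8·0.62 + 2·23.1·24.8·0.66 + 8.8·24.8·0.37] = 2826.92 + 2178.04 = 5004.96.
With uncorrelated errors the cross-covariances are all true-score covariance, so they carry over unchanged; only the diagonal terms shrink to ρᵢσᵢ².
True-score variance = [2²·23.1²·0.89 + 8.8²·0.90 + 24.8²·0.92] + 2178.04 = 2535.18 + 2178.04 = 4713.22.
Reliability = 4713.22 / 5004.96 = 0.942.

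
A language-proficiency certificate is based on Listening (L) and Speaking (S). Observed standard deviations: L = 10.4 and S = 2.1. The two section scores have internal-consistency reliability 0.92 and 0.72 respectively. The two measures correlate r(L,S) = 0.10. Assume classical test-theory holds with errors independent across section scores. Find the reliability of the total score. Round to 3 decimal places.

Var(L+S) = 10.4² + 2.1² + 2·[10.4·2.1·0.10] = 112.57 + 4.368 = 116.938.
Under uncorrelated errors the observed covariances equal the true-score covariances, so only the own-variance terms attenuate.
True-score variance = [10.4²·0.92 + 2.1²·0.72] + 4.368 = 102.682 + 4.368 = 107.05.
Reliability = 107.05 / 116.938 = 0.915.

0.915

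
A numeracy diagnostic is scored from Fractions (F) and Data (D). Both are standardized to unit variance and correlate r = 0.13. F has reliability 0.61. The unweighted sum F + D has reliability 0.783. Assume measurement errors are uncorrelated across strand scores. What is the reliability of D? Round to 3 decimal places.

0.900

Var(F+D) = 2 + 2·0.13 = 2.260.
True-score variance = ρ_F + ρ_D + 2·0.13, so 0.783 = (0.61 + ρ_D + 0.26) / 2.260.
ρ_D = 0.783·2.260 − 0.61 − 0.26 = 0.900.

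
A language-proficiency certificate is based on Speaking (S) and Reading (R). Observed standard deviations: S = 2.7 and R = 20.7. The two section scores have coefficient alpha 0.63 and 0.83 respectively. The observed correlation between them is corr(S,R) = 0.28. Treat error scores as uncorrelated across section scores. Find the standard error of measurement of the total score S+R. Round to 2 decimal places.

8.69

Var(total) = 435.78 + 31.2984 = 467.078.
True-score variance = 360.239 + 31.2984 = 391.538, so reliability = 0.8383.
Error variance = 467.078 − 391.538 = 75.5406; SEM = √75.5406 = 8.69.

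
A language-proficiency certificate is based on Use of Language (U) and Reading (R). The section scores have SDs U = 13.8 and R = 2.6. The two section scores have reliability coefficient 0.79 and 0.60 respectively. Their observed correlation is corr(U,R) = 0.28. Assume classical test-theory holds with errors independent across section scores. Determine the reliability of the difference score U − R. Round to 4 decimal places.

Var(U−R) = 13.8² + 2.6² − 2·13.8·2.6·0.28 = 197.2 − 20.0928 = 177.107.
Under uncorrelated errors the observed covariances equal the true-score covariances, so only the own-variance terms attenuate.
True-score variance = [13.8²·0.79 + 2.6²·0.60] − 20.0928 = 154.504 − 20.0928 = 134.411.
Reliability = 134.411 / 177.107 = 0.7589.

0.7589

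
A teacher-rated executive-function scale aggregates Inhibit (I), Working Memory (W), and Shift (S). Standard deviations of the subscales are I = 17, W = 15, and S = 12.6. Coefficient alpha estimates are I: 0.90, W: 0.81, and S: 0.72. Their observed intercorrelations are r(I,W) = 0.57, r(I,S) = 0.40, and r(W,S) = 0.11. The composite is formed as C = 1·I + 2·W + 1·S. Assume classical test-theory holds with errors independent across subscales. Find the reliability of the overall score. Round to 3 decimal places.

0.888

Var(C) = 17² + 2²·15² + 12.6² + 2·[2·17·15·0.57 + 17·12.6·0.40 + 2·15·12.6·0.11] = 1347.76 + 835.92 = 2183.68.
With uncorrelated errors the cross-covariances are all true-score covariance, so they carry over unchanged; only the diagonal terms shrink to ρᵢσᵢ².
True-score variance = [17²·0.90 + 2²·15²·0.81 + 12.6²·0.72] + 835.92 = 1103.41 + 835.92 = 1939.33.
Reliability = 1939.33 / 2183.68 = 0.888.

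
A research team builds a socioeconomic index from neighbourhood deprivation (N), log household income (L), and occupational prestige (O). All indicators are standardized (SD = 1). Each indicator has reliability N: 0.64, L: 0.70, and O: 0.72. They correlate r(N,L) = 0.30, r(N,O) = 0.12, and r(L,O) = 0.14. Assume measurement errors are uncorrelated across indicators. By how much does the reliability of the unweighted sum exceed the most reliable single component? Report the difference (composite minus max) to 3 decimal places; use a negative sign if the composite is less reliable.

Var(sum) = 3 + 1.12 = 4.12; true-score variance = 2.06 + 1.12 = 3.18; composite reliability = 0.7718.
Max component reliability = 0.7200.
Difference = 0.7718 − 0.7200 = 0.052.

0.052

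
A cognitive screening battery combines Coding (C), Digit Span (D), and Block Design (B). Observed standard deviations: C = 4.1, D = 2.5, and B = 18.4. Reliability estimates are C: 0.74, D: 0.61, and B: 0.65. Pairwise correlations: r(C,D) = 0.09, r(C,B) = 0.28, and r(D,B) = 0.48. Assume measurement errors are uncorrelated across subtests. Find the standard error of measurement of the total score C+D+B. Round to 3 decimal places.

11.194

Var(total) = 361.62 + 88.2514 = 449.871.
True-score variance = 236.316 + 88.2514 = 324.567, so reliability = 0.7215.
Error variance = 449.871 − 324.567 = 125.304; SEM = √125.304 = 11.194.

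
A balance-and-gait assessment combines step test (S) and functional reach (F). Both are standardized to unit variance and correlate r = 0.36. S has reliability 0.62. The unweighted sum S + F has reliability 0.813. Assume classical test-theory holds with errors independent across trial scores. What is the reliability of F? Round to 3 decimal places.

0.871

Var(S+F) = 2 + 2·0.36 = 2.720.
True-score variance = ρ_S + ρ_F + 2·0.36, so 0.813 = (0.62 + ρ_F + 0.72) / 2.720.
ρ_F = 0.813·2.720 − 0.62 − 0.72 = 0.871.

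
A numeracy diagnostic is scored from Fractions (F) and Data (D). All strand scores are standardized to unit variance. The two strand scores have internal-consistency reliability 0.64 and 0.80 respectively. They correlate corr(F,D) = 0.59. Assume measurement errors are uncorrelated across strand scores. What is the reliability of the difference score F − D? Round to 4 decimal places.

0.3171

Var(F−D) = 1 + 1 − 2·0.59 = 2 − 1.18 = 0.82.
Because errors are independent across components, Cov(Tᵢ,Tⱼ) = Cov(Xᵢ,Xⱼ); the off-diagonal part of the true-score variance is the same as above.
True-score variance = [0.64 + 0.80] − 1.18 = 1.44 − 1.18 = 0.26.
Reliability = 0.26 / 0.82 = 0.3171.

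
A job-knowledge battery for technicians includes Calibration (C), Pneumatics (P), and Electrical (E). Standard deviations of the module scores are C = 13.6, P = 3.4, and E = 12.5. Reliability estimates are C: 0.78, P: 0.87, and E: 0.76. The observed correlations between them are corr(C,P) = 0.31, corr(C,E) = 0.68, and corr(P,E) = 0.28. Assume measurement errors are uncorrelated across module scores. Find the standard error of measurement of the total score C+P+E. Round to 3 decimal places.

Var(total) = 352.77 + 283.669 = 636.439.
True-score variance = 273.076 + 283.669 = 556.745, so reliability = 0.8748.
Error variance = 636.439 − 556.745 = 79.694; SEM = √79.694 = 8.927.

8.927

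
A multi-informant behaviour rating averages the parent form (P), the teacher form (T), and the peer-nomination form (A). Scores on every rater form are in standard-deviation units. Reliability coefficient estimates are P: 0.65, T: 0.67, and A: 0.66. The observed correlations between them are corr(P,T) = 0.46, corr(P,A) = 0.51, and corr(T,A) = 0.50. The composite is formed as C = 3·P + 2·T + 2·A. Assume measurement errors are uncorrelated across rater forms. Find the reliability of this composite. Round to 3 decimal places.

0.821

Var(C) = 3² + 2² + 2² + 2·[6·0.46 + 6·0.51 + 4·0.50] = 17 + 15.64 = 32.64.
Because errors are independent across components, Cov(Tᵢ,Tⱼ) = Cov(Xᵢ,Xⱼ); the off-diagonal part of the true-score variance is the same as above.
True-score variance = [3²·0.65 + 2²·0.67 + 2²·0.66] + 15.64 = 11.17 + 15.64 = 26.81.
Reliability = 26.81 / 32.64 = 0.821.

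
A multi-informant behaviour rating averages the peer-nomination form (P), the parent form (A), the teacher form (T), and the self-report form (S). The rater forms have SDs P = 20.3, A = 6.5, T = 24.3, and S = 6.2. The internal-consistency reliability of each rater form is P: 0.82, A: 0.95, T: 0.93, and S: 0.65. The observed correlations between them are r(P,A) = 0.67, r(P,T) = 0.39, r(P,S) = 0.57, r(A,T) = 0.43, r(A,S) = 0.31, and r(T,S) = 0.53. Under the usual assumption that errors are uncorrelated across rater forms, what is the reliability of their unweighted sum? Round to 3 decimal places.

0.938

Var(P+A+T+S) = 20.3² + 6.5² + 24.3² + 6.2² + 2·[20.3·6.5·0.67 + 20.3·24.3·0.39 + 20.3·6.2·0.57 + 6.5·24.3·0.43 + 6.5·6.2·0.31 + 24.3·6.2·0.53] = 1083.27 + 1025.58 = 2108.85.
Under uncorrelated errors the observed covariances equal the true-score covariances, so only the own-variance terms attenuate.
True-score variance = [20.3²·0.82 + 6.5²·0.95 + 24.3²·0.93 + 6.2²·0.65] + 1025.58 = 952.193 + 1025.58 = 1977.78.
Reliability = 1977.78 / 2108.85 = 0.938.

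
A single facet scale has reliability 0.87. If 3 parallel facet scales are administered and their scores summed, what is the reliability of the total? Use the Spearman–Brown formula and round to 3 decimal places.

ρ_k = kρ / (1 + (k−1)ρ) = 3·0.87 / (1 + 2·0.87) = 2.610 / 2.740 = 0.953.

0.953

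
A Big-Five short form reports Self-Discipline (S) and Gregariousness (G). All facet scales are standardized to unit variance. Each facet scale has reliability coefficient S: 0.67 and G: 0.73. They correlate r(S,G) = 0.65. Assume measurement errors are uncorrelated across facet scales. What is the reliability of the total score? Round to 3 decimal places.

0.818

Var(S+G) = 2 + 2·[0.65] = 2 + 1.3 = 3.3.
Because errors are independent across components, Cov(Tᵢ,Tⱼ) = Cov(Xᵢ,Xⱼ); the off-diagonal part of the true-score variance is the same as above.
True-score variance = [0.67 + 0.73] + 1.3 = 1.4 + 1.3 = 2.7.
Reliability = 2.7 / 3.3 = 0.818.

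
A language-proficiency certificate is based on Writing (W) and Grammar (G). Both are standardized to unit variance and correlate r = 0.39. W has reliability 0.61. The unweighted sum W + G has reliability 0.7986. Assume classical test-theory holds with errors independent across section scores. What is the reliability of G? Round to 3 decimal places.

0.830

Var(W+G) = 2 + 2·0.39 = 2.780.
True-score variance = ρ_W + ρ_G + 2·0.39, so 0.7986 = (0.61 + ρ_G + 0.78) / 2.780.
ρ_G = 0.7986·2.780 − 0.61 − 0.78 = 0.830.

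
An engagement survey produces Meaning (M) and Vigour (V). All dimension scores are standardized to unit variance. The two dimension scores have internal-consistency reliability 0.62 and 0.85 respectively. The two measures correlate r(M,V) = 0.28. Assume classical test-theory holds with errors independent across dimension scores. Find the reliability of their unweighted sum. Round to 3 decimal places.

Var(M+V) = 2 + 2·[0.28] = 2 + 0.56 = 2.56.
Under uncorrelated errors the observed covariances equal the true-score covariances, so only the own-variance terms attenuate.
True-score variance = [0.62 + 0.85] + 0.56 = 1.47 + 0.56 = 2.03.
Reliability = 2.03 / 2.56 = 0.793.

0.793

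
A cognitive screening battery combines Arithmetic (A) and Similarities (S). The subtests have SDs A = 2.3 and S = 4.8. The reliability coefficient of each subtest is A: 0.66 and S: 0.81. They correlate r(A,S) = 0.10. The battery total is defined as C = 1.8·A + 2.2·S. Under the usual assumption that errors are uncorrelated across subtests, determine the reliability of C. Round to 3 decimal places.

Var(C) = 1.8²·2.3² + 2.2²·4.8² + 2·[3.96·2.3·4.8·0.10] = 128.653 + 8.74368 = 137.397.
Because errors are independent across components, Cov(Tᵢ,Tⱼ) = Cov(Xᵢ,Xⱼ); the off-diagonal part of the true-score variance is the same as above.
True-score variance = [1.8²·2.3²·0.66 + 2.2²·4.8²·0.81] + 8.74368 = 101.638 + 8.74368 = 110.382.
Reliability = 110.382 / 137.397 = 0.803.

0.803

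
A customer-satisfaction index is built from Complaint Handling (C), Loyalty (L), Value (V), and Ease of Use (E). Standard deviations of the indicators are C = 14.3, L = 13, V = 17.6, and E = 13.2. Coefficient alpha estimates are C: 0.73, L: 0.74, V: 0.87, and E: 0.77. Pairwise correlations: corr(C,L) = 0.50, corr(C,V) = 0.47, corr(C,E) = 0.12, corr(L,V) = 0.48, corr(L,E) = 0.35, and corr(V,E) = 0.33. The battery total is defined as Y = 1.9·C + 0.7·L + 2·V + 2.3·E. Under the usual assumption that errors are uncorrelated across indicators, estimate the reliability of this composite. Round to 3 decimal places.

Var(Y) = 1.9²·14.3² + 0.7²·13² + 2²·17.6² + 2.3²·13.2² + 2·[1.33·14.3·13·0.50 + 3.8·14.3·17.6·0.47 + 4.37·14.3·13.2·0.12 + 1.4·13·17.6·0.48 + 1.61·13·13.2·0.35 + 4.6·17.6·13.2·0.33] = 2981.79 + 2550.44 = 5532.23.
Under uncorrelated errors the observed covariances equal the true-score covariances, so only the own-variance terms attenuate.
True-score variance = [1.9²·14.3²·0.73 + 0.7²·13²·0.74 + 2²·17.6²·0.87 + 2.3²·13.2²·0.77] + 2550.44 = 2387.87 + 2550.44 = 4938.31.
Reliability = 4938.31 / 5532.23 = 0.893.

0.893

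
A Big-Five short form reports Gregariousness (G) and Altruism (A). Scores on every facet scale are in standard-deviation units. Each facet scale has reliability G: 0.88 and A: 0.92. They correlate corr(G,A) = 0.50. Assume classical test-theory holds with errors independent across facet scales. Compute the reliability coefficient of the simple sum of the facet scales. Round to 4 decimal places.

0.9333

Var(G+A) = 2 + 2·[0.50] = 2 + 1 = 3.
Under uncorrelated errors the observed covariances equal the true-score covariances, so only the own-variance terms attenuate.
True-score variance = [0.88 + 0.92] + 1 = 1.8 + 1 = 2.8.
Reliability = 2.8 / 3 = 0.9333.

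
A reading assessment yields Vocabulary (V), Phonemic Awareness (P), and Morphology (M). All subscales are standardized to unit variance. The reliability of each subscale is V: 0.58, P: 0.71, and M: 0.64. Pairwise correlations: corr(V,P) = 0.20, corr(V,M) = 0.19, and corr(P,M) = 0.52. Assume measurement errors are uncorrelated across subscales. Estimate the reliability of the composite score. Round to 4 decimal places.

0.7780

Var(V+P+M) = 3 + 2·[0.20 + 0.19 + 0.52] = 3 + 1.82 = 4.82.
Because errors are independent across components, Cov(Tᵢ,Tⱼ) = Cov(Xᵢ,Xⱼ); the off-diagonal part of the true-score variance is the same as above.
True-score variance = [0.58 + 0.71 + 0.64] + 1.82 = 1.93 + 1.82 = 3.75.
Reliability = 3.75 / 4.82 = 0.7780.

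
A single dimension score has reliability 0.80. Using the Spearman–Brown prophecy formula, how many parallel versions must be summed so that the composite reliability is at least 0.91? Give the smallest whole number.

3

k ≥ ρ*(1−ρ₁)/(ρ₁(1−ρ*)) = 0.91·0.20 / (0.80·0.09) = 2.528.
Smallest integer k = 3.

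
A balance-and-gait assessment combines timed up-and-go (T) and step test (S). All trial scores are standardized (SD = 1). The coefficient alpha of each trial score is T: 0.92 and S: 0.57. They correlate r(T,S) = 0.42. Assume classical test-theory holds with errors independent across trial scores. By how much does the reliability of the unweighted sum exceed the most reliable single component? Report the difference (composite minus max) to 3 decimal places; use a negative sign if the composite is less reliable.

-0.100

Var(sum) = 2 + 0.84 = 2.84; true-score variance = 1.49 + 0.84 = 2.33; composite reliability = 0.8204.
Max component reliability = 0.9200.
Difference = 0.8204 − 0.9200 = -0.100.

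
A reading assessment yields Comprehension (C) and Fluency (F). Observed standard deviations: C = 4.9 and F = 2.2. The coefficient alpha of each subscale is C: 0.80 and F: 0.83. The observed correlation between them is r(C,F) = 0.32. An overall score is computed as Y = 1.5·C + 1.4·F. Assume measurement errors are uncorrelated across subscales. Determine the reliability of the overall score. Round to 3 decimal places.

Var(Y) = 1.5²·4.9² + 1.4²·2.2² + 2·[2.1·4.9·2.2·0.32] = 63.5089 + 14.4883 = 77.9972.
With uncorrelated errors the cross-covariances are all true-score covariance, so they carry over unchanged; only the diagonal terms shrink to ρᵢσᵢ².
True-score variance = [1.5²·4.9²·0.80 + 1.4²·2.2²·0.83] + 14.4883 = 51.0917 + 14.4883 = 65.58.
Reliability = 65.58 / 77.9972 = 0.841.

0.841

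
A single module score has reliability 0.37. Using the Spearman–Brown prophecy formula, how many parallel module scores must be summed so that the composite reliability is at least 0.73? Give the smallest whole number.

5

k ≥ ρ*(1−ρ₁)/(ρ₁(1−ρ*)) = 0.73·0.63 / (0.37·0.27) = 4.604.
Smallest integer k = 5.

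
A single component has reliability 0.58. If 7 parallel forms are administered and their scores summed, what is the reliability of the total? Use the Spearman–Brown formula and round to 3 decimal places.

ρ_k = kρ / (1 + (k−1)ρ) = 7·0.58 / (1 + 6·0.58) = 4.060 / 4.480 = 0.906.

0.906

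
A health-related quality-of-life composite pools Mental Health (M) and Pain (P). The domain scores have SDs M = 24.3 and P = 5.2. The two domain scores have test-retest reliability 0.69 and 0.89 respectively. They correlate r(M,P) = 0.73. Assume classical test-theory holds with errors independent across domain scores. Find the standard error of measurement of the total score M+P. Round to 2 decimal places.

Var(total) = 617.53 + 184.486 = 802.016.
True-score variance = 431.504 + 184.486 = 615.989, so reliability = 0.7681.
Error variance = 802.016 − 615.989 = 186.026; SEM = √186.026 = 13.64.

13.64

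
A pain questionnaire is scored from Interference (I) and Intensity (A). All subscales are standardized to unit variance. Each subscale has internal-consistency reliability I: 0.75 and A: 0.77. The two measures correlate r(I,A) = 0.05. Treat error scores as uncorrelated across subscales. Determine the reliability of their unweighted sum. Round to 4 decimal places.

Var(I+A) = 2 + 2·[0.05] = 2 + 0.1 = 2.1.
Under uncorrelated errors the observed covariances equal the true-score covariances, so only the own-variance terms attenuate.
True-score variance = [0.75 + 0.77] + 0.1 = 1.52 + 0.1 = 1.62.
Reliability = 1.62 / 2.1 = 0.7714.

0.7714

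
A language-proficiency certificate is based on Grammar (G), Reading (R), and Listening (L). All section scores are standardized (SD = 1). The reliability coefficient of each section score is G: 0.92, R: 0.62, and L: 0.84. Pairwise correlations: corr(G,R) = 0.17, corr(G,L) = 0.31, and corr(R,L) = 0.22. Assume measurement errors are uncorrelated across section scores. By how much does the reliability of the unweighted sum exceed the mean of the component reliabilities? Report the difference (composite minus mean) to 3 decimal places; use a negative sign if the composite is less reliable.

Var(sum) = 3 + 1.4 = 4.4; true-score variance = 2.38 + 1.4 = 3.78; composite reliability = 0.8591.
Mean component reliability = 0.7933.
Difference = 0.8591 − 0.7933 = 0.066.

0.066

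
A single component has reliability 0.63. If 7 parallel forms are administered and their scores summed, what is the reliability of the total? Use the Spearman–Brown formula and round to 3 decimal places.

ρ_k = kρ / (1 + (k−1)ρ) = 7·0.63 / (1 + 6·0.63) = 4.410 / 4.780 = 0.923.

0.923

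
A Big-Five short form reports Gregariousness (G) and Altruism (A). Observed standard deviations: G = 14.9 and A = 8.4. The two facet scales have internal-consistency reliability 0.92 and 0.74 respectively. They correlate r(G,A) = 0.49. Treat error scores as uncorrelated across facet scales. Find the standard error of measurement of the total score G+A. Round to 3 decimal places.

Var(total) = 292.57 + 122.657 = 415.227.
True-score variance = 256.464 + 122.657 = 379.12, so reliability = 0.9130.
Error variance = 415.227 − 379.12 = 36.1064; SEM = √36.1064 = 6.009.

6.009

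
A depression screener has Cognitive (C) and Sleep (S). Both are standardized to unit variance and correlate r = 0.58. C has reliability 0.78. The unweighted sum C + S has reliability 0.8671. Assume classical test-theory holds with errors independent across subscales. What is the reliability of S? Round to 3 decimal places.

0.800

Var(C+S) = 2 + 2·0.58 = 3.160.
True-score variance = ρ_C + ρ_S + 2·0.58, so 0.8671 = (0.78 + ρ_S + 1.16) / 3.160.
ρ_S = 0.8671·3.160 − 0.78 − 1.16 = 0.800.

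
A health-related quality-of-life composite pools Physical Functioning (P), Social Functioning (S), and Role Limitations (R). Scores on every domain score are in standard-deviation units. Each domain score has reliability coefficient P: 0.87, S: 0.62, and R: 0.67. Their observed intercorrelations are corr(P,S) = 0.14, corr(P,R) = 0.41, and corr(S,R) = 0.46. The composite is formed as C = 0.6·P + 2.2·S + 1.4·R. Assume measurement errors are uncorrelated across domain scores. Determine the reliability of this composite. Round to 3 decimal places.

Var(C) = 0.6² + 2.2² + 1.4² + 2·[1.32·0.14 + 0.84·0.41 + 3.08·0.46] = 7.16 + 3.892 = 11.052.
Because errors are independent across components, Cov(Tᵢ,Tⱼ) = Cov(Xᵢ,Xⱼ); the off-diagonal part of the true-score variance is the same as above.
True-score variance = [0.6²·0.87 + 2.2²·0.62 + 1.4²·0.67] + 3.892 = 4.6272 + 3.892 = 8.5192.
Reliability = 8.5192 / 11.052 = 0.771.

0.771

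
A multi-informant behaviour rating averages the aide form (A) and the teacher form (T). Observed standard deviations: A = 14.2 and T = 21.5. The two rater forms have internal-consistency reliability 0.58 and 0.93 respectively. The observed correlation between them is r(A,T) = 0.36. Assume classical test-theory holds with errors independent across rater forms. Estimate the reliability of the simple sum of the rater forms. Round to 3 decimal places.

Var(A+T) = 14.2² + 21.5² + 2·[14.2·21.5·0.36] = 663.89 + 219.816 = 883.706.
Because errors are independent across components, Cov(Tᵢ,Tⱼ) = Cov(Xᵢ,Xⱼ); the off-diagonal part of the true-score variance is the same as above.
True-score variance = [14.2²·0.58 + 21.5²·0.93] + 219.816 = 546.844 + 219.816 = 766.66.
Reliability = 766.66 / 883.706 = 0.868.

0.868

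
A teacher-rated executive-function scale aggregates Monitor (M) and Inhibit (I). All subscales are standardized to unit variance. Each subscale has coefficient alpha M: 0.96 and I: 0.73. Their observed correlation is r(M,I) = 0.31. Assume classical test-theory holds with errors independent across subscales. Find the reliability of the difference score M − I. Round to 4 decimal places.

Var(M−I) = 1 + 1 − 2·0.31 = 2 − 0.62 = 1.38.
With uncorrelated errors the cross-covariances are all true-score covariance, so they carry over unchanged; only the diagonal terms shrink to ρᵢσᵢ².
True-score variance = [0.96 + 0.73] − 0.62 = 1.69 − 0.62 = 1.07.
Reliability = 1.07 / 1.38 = 0.7754.

0.7754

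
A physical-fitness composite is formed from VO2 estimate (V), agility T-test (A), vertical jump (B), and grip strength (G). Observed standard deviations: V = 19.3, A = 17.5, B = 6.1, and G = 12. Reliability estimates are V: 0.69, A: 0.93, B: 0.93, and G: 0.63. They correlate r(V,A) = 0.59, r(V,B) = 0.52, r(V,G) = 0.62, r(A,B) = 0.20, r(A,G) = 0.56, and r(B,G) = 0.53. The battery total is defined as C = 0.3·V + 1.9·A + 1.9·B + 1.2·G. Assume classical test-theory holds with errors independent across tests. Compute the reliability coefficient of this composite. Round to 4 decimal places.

Var(C) = 0.3²·19.3² + 1.9²·17.5² + 1.9²·6.1² + 1.2²·12² + 2·[0.57·19.3·17.5·0.59 + 0.57·19.3·6.1·0.52 + 0.36·19.3·12·0.62 + 3.61·17.5·6.1·0.20 + 2.28·17.5·12·0.56 + 2.28·6.1·12·0.53] = 1480.77 + 1267.66 = 2748.43.
Because errors are independent across components, Cov(Tᵢ,Tⱼ) = Cov(Xᵢ,Xⱼ); the off-diagonal part of the true-score variance is the same as above.
True-score variance = [0.3²·19.3²·0.69 + 1.9²·17.5²·0.93 + 1.9²·6.1²·0.93 + 1.2²·12²·0.63] + 1267.66 = 1306.87 + 1267.66 = 2574.53.
Reliability = 2574.53 / 2748.43 = 0.9367.

0.9367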